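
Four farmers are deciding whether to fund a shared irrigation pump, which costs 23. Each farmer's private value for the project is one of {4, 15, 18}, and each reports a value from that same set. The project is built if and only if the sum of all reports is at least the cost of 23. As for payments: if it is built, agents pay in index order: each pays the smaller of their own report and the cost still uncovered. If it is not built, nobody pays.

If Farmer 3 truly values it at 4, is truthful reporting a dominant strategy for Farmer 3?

Yes

Check each profile of the others' reports and compare truth against every alternative report.
Others report (4, 4, 4): truth gives 0, best alternative gives -11.
Others report (4, 4, 15): truth gives 0, best alternative gives -11.
Others report (4, 4, 18): truth gives 0, best alternative gives -11.
Others report (15, 15, 4): truth gives 4, best alternative gives 4.
Others report (15, 15, 15): truth gives 4, best alternative gives 4.
Others report (15, 15, 18): truth gives 4, best alternative gives 4.
(Remaining 21 profiles checked similarly; truth is weakly best in each.)
In every case the truthful report is at least as good as any alternative, so it is a dominant strategy.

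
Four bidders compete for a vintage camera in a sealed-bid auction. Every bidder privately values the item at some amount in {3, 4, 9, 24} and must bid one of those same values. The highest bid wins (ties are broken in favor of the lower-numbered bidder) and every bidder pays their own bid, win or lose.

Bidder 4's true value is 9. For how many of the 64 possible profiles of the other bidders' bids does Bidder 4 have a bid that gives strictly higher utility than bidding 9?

57

Others bid (3, 3, 3): truth gives 0; bid 4 gives 5 > 0. Violating.
Others bid (3, 3, 9): truth gives -9; bid 3 gives -3 > -9. Violating.
Others bid (3, 3, 24): truth gives -9; bid 3 gives -3 > -9. Violating.
Others bid (3, 4, 9): truth gives -9; bid 3 gives -3 > -9. Violating.
Others bid (3, 3, 4): truth gives 0; no alternative beats it.
Others bid (3, 4, 3): truth gives 0; no alternative beats it.
(Checking all 64 profiles: 57 have a profitable deviation, 7 do not.)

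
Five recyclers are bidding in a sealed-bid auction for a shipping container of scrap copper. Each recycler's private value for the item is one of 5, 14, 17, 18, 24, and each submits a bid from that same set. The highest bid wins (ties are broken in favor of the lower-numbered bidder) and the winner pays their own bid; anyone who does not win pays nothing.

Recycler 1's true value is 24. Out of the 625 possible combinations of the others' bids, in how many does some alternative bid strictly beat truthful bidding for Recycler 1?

Others bid (5, 5, 5, 5): truth gives 0; bid 5 gives 19 > 0. Violating.
Others bid (5, 5, 5, 14): truth gives 0; bid 14 gives 10 > 0. Violating.
Others bid (5, 5, 5, 17): truth gives 0; bid 17 gives 7 > 0. Violating.
Others bid (5, 5, 5, 18): truth gives 0; bid 18 gives 6 > 0. Violating.
Others bid (5, 5, 5, 24): truth gives 0; no alternative beats it.
Others bid (5, 5, 14, 24): truth gives 0; no alternative beats it.
(Checking all 625 profiles: 256 have a profitable deviation, 369 do not.)

256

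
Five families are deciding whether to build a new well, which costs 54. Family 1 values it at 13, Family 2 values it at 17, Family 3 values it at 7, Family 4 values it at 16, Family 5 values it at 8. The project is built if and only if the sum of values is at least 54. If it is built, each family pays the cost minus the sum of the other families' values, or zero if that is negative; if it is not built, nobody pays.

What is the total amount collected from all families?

26

Total value 61 ≥ cost 54, so it is built.
Family 1: others sum to 48; max(0, 54 - 48) = 6.
Family 2: others sum to 44; max(0, 54 - 44) = 10.
Family 3: others sum to 54; max(0, 54 - 54) = 0.
Family 4: others sum to 45; max(0, 54 - 45) = 9.
Family 5: others sum to 53; max(0, 54 - 53) = 1.
Total collected = 6 + 10 + 0 + 9 + 1 = 26.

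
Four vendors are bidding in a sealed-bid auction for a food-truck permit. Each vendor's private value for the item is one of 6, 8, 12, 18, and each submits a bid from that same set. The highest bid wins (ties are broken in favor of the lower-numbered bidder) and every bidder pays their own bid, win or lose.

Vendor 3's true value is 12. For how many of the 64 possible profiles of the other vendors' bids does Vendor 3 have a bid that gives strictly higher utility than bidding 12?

54

Others bid (6, 6, 6): truth gives 0; bid 8 gives 4 > 0. Violating.
Others bid (6, 6, 8): truth gives 0; bid 8 gives 4 > 0. Violating.
Others bid (6, 6, 18): truth gives -12; bid 6 gives -6 > -12. Violating.
Others bid (6, 8, 18): truth gives -12; bid 6 gives -6 > -12. Violating.
Others bid (6, 6, 12): truth gives 0; no alternative beats it.
Others bid (6, 8, 6): truth gives 0; no alternative beats it.
(Checking all 64 profiles: 54 have a profitable deviation, 10 do not.)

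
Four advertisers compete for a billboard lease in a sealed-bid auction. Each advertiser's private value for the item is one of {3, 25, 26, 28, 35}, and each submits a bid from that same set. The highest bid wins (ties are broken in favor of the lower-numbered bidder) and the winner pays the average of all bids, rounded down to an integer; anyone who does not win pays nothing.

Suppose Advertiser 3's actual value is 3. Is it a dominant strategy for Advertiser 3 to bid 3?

Yes

Check each profile of the others' bids and compare truth against every alternative bid.
Others bid (3, 3, 25): truth gives 0, best alternative gives -11.
Others bid (3, 3, 3): truth gives 0, best alternative gives -5.
Others bid (3, 3, 26): truth gives 0, best alternative gives 0.
Others bid (3, 3, 28): truth gives 0, best alternative gives 0.
Others bid (3, 3, 35): truth gives 0, best alternative gives 0.
Others bid (3, 25, 3): truth gives 0, best alternative gives 0.
(Remaining 119 profiles checked similarly; truth is weakly best in each.)
In every case the truthful bid is at least as good as any alternative, so it is a dominant strategy.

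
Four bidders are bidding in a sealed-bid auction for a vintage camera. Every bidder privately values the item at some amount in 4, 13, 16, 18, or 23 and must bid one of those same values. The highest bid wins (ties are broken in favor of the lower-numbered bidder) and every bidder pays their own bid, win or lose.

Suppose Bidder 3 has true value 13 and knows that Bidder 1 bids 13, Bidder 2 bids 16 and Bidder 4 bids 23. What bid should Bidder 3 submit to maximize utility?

4

Bid 4: loses but pays 4, utility -4.
Bid 13: loses but pays 13, utility -13.
Bid 16: loses but pays 16, utility -16.
Bid 18: loses but pays 18, utility -18.
Bid 23: wins, pays 23, utility 13 - 23 = -10.
The best choice is 4 with utility -4.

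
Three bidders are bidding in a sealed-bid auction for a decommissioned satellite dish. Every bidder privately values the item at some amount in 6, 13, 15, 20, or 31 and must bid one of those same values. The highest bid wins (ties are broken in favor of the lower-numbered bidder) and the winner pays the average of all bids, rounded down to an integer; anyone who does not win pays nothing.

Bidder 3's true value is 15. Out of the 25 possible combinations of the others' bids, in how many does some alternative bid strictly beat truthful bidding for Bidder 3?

3

Others bid (6, 6): truth gives 6; bid 13 gives 7 > 6. Violating.
Others bid (6, 15): truth gives 0; bid 20 gives 2 > 0. Violating.
Others bid (15, 6): truth gives 0; bid 20 gives 2 > 0. Violating.
Others bid (6, 13): truth gives 4; no alternative beats it.
Others bid (6, 20): truth gives 0; no alternative beats it.
(Checking all 25 profiles: 3 have a profitable deviation, 22 do not.)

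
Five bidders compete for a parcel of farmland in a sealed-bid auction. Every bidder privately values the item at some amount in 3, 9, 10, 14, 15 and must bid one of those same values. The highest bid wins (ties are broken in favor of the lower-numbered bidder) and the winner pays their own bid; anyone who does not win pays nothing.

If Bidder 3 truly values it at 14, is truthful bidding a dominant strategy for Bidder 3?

Consider the case where Bidder 1 bids 3, Bidder 2 bids 3, Bidder 4 bids 3 and Bidder 5 bids 3.
Truthful bid 14: wins, pays 14, utility 14 - 14 = 0.
Bid 9 instead: wins, pays 9, utility 14 - 9 = 5.
Since 5 > 0, bidding 9 is strictly better here, so truthful bidding is not dominant.

No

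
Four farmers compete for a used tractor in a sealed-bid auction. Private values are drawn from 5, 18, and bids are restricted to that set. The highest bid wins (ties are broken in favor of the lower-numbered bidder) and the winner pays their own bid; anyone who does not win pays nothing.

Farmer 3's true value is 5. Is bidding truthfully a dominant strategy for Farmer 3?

Yes

Check each profile of the others' bids and compare truth against every alternative bid.
Others bid (5, 5, 5): truth gives 0, best alternative gives -13.
Others bid (5, 5, 18): truth gives 0, best alternative gives -13.
Others bid (5, 18, 5): truth gives 0, best alternative gives 0.
Others bid (5, 18, 18): truth gives 0, best alternative gives 0.
Others bid (18, 5, 5): truth gives 0, best alternative gives 0.
Others bid (18, 5, 18): truth gives 0, best alternative gives 0.
(Remaining 2 profiles checked similarly; truth is weakly best in each.)
In every case the truthful bid is at least as good as any alternative, so it is a dominant strategy.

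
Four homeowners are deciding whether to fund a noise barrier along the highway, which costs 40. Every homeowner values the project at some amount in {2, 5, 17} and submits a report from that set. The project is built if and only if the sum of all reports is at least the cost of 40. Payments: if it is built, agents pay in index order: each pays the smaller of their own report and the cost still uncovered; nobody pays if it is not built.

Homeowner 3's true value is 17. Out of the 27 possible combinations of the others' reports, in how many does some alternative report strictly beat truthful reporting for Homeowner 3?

7

Others report (2, 17, 17): truth gives 0; report 5 gives 12 > 0. Violating.
Others report (5, 17, 17): truth gives 0; report 2 gives 15 > 0. Violating.
Others report (17, 2, 17): truth gives 0; report 5 gives 12 > 0. Violating.
Others report (17, 5, 17): truth gives 0; report 2 gives 15 > 0. Violating.
Others report (2, 2, 2): truth gives 0; no alternative beats it.
Others report (2, 2, 5): truth gives 0; no alternative beats it.
(Checking all 27 profiles: 7 have a profitable deviation, 20 do not.)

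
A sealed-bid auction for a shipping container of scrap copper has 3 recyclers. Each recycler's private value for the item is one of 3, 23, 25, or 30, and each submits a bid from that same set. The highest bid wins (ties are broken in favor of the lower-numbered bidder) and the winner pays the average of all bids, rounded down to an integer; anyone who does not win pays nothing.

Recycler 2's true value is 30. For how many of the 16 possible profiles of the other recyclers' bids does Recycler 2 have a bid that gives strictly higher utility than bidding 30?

6

Others bid (3, 3): truth gives 18; bid 23 gives 21 > 18. Violating.
Others bid (3, 23): truth gives 12; bid 23 gives 14 > 12. Violating.
Others bid (3, 25): truth gives 11; bid 25 gives 13 > 11. Violating.
Others bid (23, 3): truth gives 12; bid 25 gives 13 > 12. Violating.
Others bid (3, 30): truth gives 9; no alternative beats it.
Others bid (23, 30): truth gives 3; no alternative beats it.
(Checking all 16 profiles: 6 have a profitable deviation, 10 do not.)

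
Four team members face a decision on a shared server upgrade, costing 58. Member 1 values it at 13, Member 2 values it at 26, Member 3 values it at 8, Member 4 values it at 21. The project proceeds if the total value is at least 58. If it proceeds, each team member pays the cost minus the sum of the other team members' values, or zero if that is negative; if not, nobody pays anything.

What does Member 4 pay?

11

Total value 68 ≥ cost 58, so the project is built.
The other team members' values sum to 47.
Cost minus that sum is 58 - 47 = 11.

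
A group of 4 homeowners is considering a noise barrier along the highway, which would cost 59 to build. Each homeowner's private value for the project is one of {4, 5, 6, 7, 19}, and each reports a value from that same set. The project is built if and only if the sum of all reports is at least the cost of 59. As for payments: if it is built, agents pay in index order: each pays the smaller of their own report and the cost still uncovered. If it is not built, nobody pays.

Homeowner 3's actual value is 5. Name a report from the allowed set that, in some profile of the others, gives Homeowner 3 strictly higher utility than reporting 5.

4

Suppose Homeowner 1 reports 19, Homeowner 2 reports 19 and Homeowner 4 reports 19.
Report 5: project built, pays 5, utility 5 - 5 = 0.
Report 4: project built, pays 4, utility 5 - 4 = 1.
So reporting 4 beats truth here (1 > 0).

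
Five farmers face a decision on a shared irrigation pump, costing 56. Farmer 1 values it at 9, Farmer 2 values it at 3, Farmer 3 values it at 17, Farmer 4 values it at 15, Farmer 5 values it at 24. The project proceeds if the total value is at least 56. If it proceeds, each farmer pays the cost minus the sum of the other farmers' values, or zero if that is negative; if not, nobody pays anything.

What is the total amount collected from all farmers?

20

Total value 68 ≥ cost 56, so it is built.
Farmer 1: others sum to 59; max(0, 56 - 59) = 0.
Farmer 2: others sum to 65; max(0, 56 - 65) = 0.
Farmer 3: others sum to 51; max(0, 56 - 51) = 5.
Farmer 4: others sum to 53; max(0, 56 - 53) = 3.
Farmer 5: others sum to 44; max(0, 56 - 44) = 12.
Total collected = 0 + 0 + 5 + 3 + 12 = 20.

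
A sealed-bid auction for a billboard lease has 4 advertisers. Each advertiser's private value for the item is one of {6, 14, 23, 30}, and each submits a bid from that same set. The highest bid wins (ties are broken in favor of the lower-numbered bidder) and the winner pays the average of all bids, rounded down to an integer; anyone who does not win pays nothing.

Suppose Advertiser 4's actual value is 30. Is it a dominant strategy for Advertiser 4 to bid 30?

No

Consider the case where Advertiser 1 bids 6, Advertiser 2 bids 6 and Advertiser 3 bids 6.
Truthful bid 30: wins, pays 12, utility 30 - 12 = 18.
Bid 14 instead: wins, pays 8, utility 30 - 8 = 22.
Since 22 > 18, bidding 14 is strictly better here, so truthful bidding is not dominant.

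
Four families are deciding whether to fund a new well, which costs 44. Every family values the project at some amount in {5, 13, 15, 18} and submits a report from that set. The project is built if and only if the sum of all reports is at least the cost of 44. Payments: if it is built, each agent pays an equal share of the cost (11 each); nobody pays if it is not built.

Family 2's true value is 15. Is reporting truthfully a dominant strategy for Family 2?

Consider the case where Family 1 reports 5, Family 3 reports 5 and Family 4 reports 18.
Truthful report 15: project not built, utility 0.
Report 18 instead: project built, pays 11, utility 15 - 11 = 4.
Since 4 > 0, reporting 18 is strictly better here, so truthful reporting is not dominant.

No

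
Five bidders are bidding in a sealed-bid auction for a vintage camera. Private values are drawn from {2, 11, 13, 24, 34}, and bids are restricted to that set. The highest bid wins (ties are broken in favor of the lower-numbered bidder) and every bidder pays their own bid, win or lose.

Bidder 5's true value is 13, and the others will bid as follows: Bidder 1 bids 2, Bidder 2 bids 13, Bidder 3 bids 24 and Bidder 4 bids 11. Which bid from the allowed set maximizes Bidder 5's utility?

Bid 2: loses but pays 2, utility -2.
Bid 11: loses but pays 11, utility -11.
Bid 13: loses but pays 13, utility -13.
Bid 24: loses but pays 24, utility -24.
Bid 34: wins, pays 34, utility 13 - 34 = -21.
The best choice is 2 with utility -2.

2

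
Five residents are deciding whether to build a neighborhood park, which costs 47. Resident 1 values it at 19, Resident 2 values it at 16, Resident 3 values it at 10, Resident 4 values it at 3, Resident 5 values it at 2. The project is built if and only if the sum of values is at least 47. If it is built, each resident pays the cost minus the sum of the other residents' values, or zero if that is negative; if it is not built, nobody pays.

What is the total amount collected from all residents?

36

Total value 50 ≥ cost 47, so it is built.
Resident 1: others sum to 31; max(0, 47 - 31) = 16.
Resident 2: others sum to 34; max(0, 47 - 34) = 13.
Resident 3: others sum to 40; max(0, 47 - 40) = 7.
Resident 4: others sum to 47; max(0, 47 - 47) = 0.
Resident 5: others sum to 48; max(0, 47 - 48) = 0.
Total collected = 16 + 13 + 7 + 0 + 0 = 36.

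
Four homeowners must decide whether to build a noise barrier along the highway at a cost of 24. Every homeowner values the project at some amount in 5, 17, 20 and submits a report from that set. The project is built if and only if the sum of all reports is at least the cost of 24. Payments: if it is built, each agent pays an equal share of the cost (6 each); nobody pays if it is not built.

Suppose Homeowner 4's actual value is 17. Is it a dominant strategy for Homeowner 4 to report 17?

Yes

Check each profile of the others' reports and compare truth against every alternative report.
Others report (5, 5, 5): truth gives 11, best alternative gives 11.
Others report (5, 5, 17): truth gives 11, best alternative gives 11.
Others report (5, 5, 20): truth gives 11, best alternative gives 11.
Others report (5, 17, 5): truth gives 11, best alternative gives 11.
Others report (5, 17, 17): truth gives 11, best alternative gives 11.
Others report (5, 17, 20): truth gives 11, best alternative gives 11.
(Remaining 21 profiles checked similarly; truth is weakly best in each.)
In every case the truthful report is at least as good as any alternative, so it is a dominant strategy.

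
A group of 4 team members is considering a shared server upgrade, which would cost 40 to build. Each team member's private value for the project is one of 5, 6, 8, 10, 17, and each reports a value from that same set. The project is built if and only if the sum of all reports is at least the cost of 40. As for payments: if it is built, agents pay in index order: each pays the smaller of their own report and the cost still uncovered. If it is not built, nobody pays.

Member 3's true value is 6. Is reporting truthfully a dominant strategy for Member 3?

No

Consider the case where Member 1 reports 5, Member 2 reports 17 and Member 4 reports 17.
Truthful report 6: project built, pays 6, utility 6 - 6 = 0.
Report 5 instead: project built, pays 5, utility 6 - 5 = 1.
Since 1 > 0, reporting 5 is strictly better here, so truthful reporting is not dominant.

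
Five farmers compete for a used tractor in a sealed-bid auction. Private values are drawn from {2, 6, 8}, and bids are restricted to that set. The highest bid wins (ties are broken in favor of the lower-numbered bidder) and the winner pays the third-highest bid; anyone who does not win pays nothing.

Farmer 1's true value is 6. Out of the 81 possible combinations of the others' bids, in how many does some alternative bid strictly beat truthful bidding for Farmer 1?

Others bid (2, 2, 2, 8): truth gives 0; bid 8 gives 4 > 0. Violating.
Others bid (2, 2, 8, 2): truth gives 0; bid 8 gives 4 > 0. Violating.
Others bid (2, 8, 2, 2): truth gives 0; bid 8 gives 4 > 0. Violating.
Others bid (8, 2, 2, 2): truth gives 0; bid 8 gives 4 > 0. Violating.
Others bid (2, 2, 2, 2): truth gives 4; no alternative beats it.
Others bid (2, 2, 2, 6): truth gives 4; no alternative beats it.
(Checking all 81 profiles: 4 have a profitable deviation, 77 do not.)

4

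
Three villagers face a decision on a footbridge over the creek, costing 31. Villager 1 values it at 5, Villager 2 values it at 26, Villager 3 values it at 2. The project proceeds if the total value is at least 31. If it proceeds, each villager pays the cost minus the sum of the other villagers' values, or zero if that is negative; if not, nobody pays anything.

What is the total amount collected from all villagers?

27

Total value 33 ≥ cost 31, so it is built.
Villager 1: others sum to 28; max(0, 31 - 28) = 3.
Villager 2: others sum to 7; max(0, 31 - 7) = 24.
Villager 3: others sum to 31; max(0, 31 - 31) = 0.
Total collected = 3 + 24 + 0 = 27.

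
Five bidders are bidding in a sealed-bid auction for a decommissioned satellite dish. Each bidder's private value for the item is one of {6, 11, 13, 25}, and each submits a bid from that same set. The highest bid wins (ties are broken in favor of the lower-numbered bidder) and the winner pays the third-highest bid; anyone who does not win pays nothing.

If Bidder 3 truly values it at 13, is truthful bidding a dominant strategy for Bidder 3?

Consider the case where Bidder 1 bids 6, Bidder 2 bids 6, Bidder 4 bids 6 and Bidder 5 bids 25.
Truthful bid 13: loses, pays 0, utility 0.
Bid 25 instead: wins, pays 6, utility 13 - 6 = 7.
Since 7 > 0, bidding 25 is strictly better here, so truthful bidding is not dominant.

No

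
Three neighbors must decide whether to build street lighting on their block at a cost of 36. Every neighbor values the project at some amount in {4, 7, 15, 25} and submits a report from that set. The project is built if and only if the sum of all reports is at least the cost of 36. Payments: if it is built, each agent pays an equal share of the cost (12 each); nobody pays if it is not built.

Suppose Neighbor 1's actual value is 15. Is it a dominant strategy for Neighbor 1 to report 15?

No

Consider the case where Neighbor 2 reports 4 and Neighbor 3 reports 7.
Truthful report 15: project not built, utility 0.
Report 25 instead: project built, pays 12, utility 15 - 12 = 3.
Since 3 > 0, reporting 25 is strictly better here, so truthful reporting is not dominant.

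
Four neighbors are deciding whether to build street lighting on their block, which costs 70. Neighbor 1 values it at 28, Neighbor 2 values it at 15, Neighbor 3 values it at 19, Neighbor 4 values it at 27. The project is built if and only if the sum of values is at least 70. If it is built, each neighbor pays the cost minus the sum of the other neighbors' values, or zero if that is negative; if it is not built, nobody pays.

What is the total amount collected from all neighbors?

17

Total value 89 ≥ cost 70, so it is built.
Neighbor 1: others sum to 61; max(0, 70 - 61) = 9.
Neighbor 2: others sum to 74; max(0, 70 - 74) = 0.
Neighbor 3: others sum to 70; max(0, 70 - 70) = 0.
Neighbor 4: others sum to 62; max(0, 70 - 62) = 8.
Total collected = 9 + 0 + 0 + 8 = 17.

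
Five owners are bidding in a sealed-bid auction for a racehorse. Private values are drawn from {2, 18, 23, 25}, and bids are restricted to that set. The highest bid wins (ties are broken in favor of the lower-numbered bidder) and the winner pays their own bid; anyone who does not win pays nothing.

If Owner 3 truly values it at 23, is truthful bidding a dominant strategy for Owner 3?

Consider the case where Owner 1 bids 2, Owner 2 bids 2, Owner 4 bids 2 and Owner 5 bids 2.
Truthful bid 23: wins, pays 23, utility 23 - 23 = 0.
Bid 18 instead: wins, pays 18, utility 23 - 18 = 5.
Since 5 > 0, bidding 18 is strictly better here, so truthful bidding is not dominant.

No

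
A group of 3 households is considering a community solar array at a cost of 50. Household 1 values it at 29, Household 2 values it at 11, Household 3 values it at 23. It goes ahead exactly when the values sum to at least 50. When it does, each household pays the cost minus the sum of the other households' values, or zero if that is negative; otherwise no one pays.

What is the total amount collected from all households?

26

Total value 63 ≥ cost 50, so it is built.
Household 1: others sum to 34; max(0, 50 - 34) = 16.
Household 2: others sum to 52; max(0, 50 - 52) = 0.
Household 3: others sum to 40; max(0, 50 - 40) = 10.
Total collected = 16 + 0 + 10 = 26.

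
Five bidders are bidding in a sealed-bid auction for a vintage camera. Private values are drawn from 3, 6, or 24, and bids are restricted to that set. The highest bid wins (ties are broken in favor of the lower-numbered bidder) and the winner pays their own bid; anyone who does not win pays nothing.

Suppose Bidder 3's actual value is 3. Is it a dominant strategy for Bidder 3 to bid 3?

Yes

Check each profile of the others' bids and compare truth against every alternative bid.
Others bid (3, 3, 3, 3): truth gives 0, best alternative gives -3.
Others bid (3, 3, 3, 6): truth gives 0, best alternative gives -3.
Others bid (3, 3, 6, 3): truth gives 0, best alternative gives -3.
Others bid (3, 3, 6, 6): truth gives 0, best alternative gives -3.
Others bid (3, 3, 3, 24): truth gives 0, best alternative gives 0.
Others bid (3, 3, 6, 24): truth gives 0, best alternative gives 0.
(Remaining 75 profiles checked similarly; truth is weakly best in each.)
In every case the truthful bid is at least as good as any alternative, so it is a dominant strategy.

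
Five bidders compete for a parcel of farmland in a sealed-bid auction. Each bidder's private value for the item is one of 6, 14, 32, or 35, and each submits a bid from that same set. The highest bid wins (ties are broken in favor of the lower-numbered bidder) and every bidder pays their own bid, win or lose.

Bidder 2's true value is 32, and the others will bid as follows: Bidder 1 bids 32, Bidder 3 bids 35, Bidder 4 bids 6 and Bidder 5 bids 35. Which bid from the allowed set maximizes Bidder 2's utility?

35

Bid 6: loses but pays 6, utility -6.
Bid 14: loses but pays 14, utility -14.
Bid 32: loses but pays 32, utility -32.
Bid 35: wins, pays 35, utility 32 - 35 = -3.
The best choice is 35 with utility -3.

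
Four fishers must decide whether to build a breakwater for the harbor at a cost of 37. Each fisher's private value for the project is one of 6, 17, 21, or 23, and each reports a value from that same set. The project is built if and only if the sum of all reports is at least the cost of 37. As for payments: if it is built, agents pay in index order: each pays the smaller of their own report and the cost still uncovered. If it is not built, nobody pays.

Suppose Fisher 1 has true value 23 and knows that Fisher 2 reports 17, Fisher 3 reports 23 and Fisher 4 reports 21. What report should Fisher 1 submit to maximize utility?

Report 6: project built, pays 6, utility 23 - 6 = 17.
Report 17: project built, pays 17, utility 23 - 17 = 6.
Report 21: project built, pays 21, utility 23 - 21 = 2.
Report 23: project built, pays 23, utility 23 - 23 = 0.
The best choice is 6 with utility 17.

6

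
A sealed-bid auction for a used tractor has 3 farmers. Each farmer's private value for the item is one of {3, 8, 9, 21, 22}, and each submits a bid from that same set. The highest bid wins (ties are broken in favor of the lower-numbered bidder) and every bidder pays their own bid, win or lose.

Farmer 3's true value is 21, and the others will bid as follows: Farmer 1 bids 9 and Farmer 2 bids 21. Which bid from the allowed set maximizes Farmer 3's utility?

Bid 3: loses but pays 3, utility -3.
Bid 8: loses but pays 8, utility -8.
Bid 9: loses but pays 9, utility -9.
Bid 21: loses but pays 21, utility -21.
Bid 22: wins, pays 22, utility 21 - 22 = -1.
The best choice is 22 with utility -1.

22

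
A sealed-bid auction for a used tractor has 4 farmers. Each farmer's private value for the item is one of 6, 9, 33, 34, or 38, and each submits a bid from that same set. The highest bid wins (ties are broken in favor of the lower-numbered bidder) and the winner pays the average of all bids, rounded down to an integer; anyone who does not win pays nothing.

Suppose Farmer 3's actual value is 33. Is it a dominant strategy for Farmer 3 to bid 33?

Consider the case where Farmer 1 bids 6, Farmer 2 bids 6 and Farmer 4 bids 6.
Truthful bid 33: wins, pays 12, utility 33 - 12 = 21.
Bid 9 instead: wins, pays 6, utility 33 - 6 = 27.
Since 27 > 21, bidding 9 is strictly better here, so truthful bidding is not dominant.

No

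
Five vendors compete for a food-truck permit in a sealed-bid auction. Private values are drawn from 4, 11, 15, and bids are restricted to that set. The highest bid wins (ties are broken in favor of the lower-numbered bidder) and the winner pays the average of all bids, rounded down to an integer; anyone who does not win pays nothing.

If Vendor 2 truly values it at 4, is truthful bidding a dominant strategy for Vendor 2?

Yes

Check each profile of the others' bids and compare truth against every alternative bid.
Others bid (4, 11, 11, 11): truth gives 0, best alternative gives -5.
Others bid (4, 4, 11, 11): truth gives 0, best alternative gives -4.
Others bid (4, 11, 4, 11): truth gives 0, best alternative gives -4.
Others bid (4, 11, 11, 4): truth gives 0, best alternative gives -4.
Others bid (4, 4, 4, 11): truth gives 0, best alternative gives -2.
Others bid (4, 4, 11, 4): truth gives 0, best alternative gives -2.
(Remaining 75 profiles checked similarly; truth is weakly best in each.)
In every case the truthful bid is at least as good as any alternative, so it is a dominant strategy.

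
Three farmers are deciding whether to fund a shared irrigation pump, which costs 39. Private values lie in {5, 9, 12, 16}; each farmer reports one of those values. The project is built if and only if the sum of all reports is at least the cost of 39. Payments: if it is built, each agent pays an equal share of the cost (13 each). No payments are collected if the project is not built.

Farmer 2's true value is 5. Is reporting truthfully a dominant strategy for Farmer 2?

Check each profile of the others' reports and compare truth against every alternative report.
Others report (16, 16): truth gives 0, best alternative gives -8.
Others report (5, 5): truth gives 0, best alternative gives 0.
Others report (5, 9): truth gives 0, best alternative gives 0.
Others report (5, 12): truth gives 0, best alternative gives 0.
Others report (5, 16): truth gives 0, best alternative gives 0.
Others report (9, 5): truth gives 0, best alternative gives 0.
(Remaining 10 profiles checked similarly; truth is weakly best in each.)
In every case the truthful report is at least as good as any alternative, so it is a dominant strategy.

Yes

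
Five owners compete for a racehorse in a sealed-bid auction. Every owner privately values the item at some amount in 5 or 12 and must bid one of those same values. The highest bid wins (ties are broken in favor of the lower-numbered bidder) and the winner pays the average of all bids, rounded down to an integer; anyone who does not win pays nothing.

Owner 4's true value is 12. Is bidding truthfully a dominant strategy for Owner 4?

Check each profile of the others' bids and compare truth against every alternative bid.
Others bid (5, 5, 5, 5): truth gives 6, best alternative gives 0.
Others bid (5, 5, 5, 12): truth gives 5, best alternative gives 0.
Others bid (5, 5, 12, 5): truth gives 0, best alternative gives 0.
Others bid (5, 5, 12, 12): truth gives 0, best alternative gives 0.
Others bid (5, 12, 5, 5): truth gives 0, best alternative gives 0.
Others bid (5, 12, 5, 12): truth gives 0, best alternative gives 0.
(Remaining 10 profiles checked similarly; truth is weakly best in each.)
In every case the truthful bid is at least as good as any alternative, so it is a dominant strategy.

Yes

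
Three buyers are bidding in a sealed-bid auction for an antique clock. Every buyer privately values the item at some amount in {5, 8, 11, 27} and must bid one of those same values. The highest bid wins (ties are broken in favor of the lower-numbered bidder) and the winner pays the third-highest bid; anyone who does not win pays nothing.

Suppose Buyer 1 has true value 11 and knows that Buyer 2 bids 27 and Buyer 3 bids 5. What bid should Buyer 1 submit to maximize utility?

27

Bid 5: loses, pays 0, utility 0.
Bid 8: loses, pays 0, utility 0.
Bid 11: loses, pays 0, utility 0.
Bid 27: wins, pays 5, utility 11 - 5 = 6.
The best choice is 27 with utility 6.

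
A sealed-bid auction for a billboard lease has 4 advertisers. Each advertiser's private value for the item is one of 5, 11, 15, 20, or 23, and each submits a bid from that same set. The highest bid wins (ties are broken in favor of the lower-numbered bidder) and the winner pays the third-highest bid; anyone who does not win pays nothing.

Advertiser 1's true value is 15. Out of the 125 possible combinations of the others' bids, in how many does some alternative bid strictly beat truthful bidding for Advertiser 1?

Others bid (5, 5, 20): truth gives 0; bid 20 gives 10 > 0. Violating.
Others bid (5, 5, 23): truth gives 0; bid 23 gives 10 > 0. Violating.
Others bid (5, 11, 20): truth gives 0; bid 20 gives 4 > 0. Violating.
Others bid (5, 11, 23): truth gives 0; bid 23 gives 4 > 0. Violating.
Others bid (5, 5, 5): truth gives 10; no alternative beats it.
Others bid (5, 5, 11): truth gives 10; no alternative beats it.
(Checking all 125 profiles: 24 have a profitable deviation, 101 do not.)

24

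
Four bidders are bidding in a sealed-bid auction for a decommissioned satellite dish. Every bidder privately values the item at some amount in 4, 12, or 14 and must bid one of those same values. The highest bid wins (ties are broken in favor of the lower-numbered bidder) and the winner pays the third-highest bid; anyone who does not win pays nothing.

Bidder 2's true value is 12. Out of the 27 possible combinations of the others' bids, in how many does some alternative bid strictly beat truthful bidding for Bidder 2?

3

Others bid (4, 4, 14): truth gives 0; bid 14 gives 8 > 0. Violating.
Others bid (4, 14, 4): truth gives 0; bid 14 gives 8 > 0. Violating.
Others bid (12, 4, 4): truth gives 0; bid 14 gives 8 > 0. Violating.
Others bid (4, 4, 4): truth gives 8; no alternative beats it.
Others bid (4, 4, 12): truth gives 8; no alternative beats it.
(Checking all 27 profiles: 3 have a profitable deviation, 24 do not.)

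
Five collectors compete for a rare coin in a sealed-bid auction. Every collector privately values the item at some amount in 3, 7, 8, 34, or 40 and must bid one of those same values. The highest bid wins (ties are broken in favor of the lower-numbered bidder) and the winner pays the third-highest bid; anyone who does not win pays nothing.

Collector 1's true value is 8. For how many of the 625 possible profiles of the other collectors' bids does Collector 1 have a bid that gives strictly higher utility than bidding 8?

Others bid (3, 3, 3, 34): truth gives 0; bid 34 gives 5 > 0. Violating.
Others bid (3, 3, 3, 40): truth gives 0; bid 40 gives 5 > 0. Violating.
Others bid (3, 3, 7, 34): truth gives 0; bid 34 gives 1 > 0. Violating.
Others bid (3, 3, 7, 40): truth gives 0; bid 40 gives 1 > 0. Violating.
Others bid (3, 3, 3, 3): truth gives 5; no alternative beats it.
Others bid (3, 3, 3, 7): truth gives 5; no alternative beats it.
(Checking all 625 profiles: 64 have a profitable deviation, 561 do not.)

64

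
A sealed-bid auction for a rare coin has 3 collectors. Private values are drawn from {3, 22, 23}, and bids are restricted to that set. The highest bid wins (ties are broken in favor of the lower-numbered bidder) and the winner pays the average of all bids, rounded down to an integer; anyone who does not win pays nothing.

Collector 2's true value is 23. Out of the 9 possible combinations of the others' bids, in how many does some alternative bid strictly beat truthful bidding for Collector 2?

1

Others bid (3, 22): truth gives 7; bid 22 gives 8 > 7. Violating.
Others bid (3, 3): truth gives 14; no alternative beats it.
Others bid (3, 23): truth gives 7; no alternative beats it.
(Checking all 9 profiles: 1 has a profitable deviation, 8 do not.)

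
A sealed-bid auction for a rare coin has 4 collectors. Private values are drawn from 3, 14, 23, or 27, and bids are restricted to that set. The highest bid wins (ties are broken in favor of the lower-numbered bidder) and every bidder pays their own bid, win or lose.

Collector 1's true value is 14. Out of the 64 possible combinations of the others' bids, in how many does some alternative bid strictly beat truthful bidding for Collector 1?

Others bid (3, 3, 3): truth gives 0; bid 3 gives 11 > 0. Violating.
Others bid (3, 3, 23): truth gives -14; bid 3 gives -3 > -14. Violating.
Others bid (3, 3, 27): truth gives -14; bid 3 gives -3 > -14. Violating.
Others bid (3, 14, 23): truth gives -14; bid 3 gives -3 > -14. Violating.
Others bid (3, 3, 14): truth gives 0; no alternative beats it.
Others bid (3, 14, 3): truth gives 0; no alternative beats it.
(Checking all 64 profiles: 57 have a profitable deviation, 7 do not.)

57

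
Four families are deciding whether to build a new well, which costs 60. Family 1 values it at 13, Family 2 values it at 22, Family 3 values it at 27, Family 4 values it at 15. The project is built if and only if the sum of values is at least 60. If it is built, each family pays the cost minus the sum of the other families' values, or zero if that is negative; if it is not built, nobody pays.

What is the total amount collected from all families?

Total value 77 ≥ cost 60, so it is built.
Family 1: others sum to 64; max(0, 60 - 64) = 0.
Family 2: others sum to 55; max(0, 60 - 55) = 5.
Family 3: others sum to 50; max(0, 60 - 50) = 10.
Family 4: others sum to 62; max(0, 60 - 62) = 0.
Total collected = 0 + 5 + 10 + 0 = 15.

15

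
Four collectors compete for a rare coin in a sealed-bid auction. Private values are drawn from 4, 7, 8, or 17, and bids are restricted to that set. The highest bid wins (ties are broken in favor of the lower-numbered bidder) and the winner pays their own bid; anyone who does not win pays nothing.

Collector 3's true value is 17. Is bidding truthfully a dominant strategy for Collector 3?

Consider the case where Collector 1 bids 4, Collector 2 bids 4 and Collector 4 bids 4.
Truthful bid 17: wins, pays 17, utility 17 - 17 = 0.
Bid 7 instead: wins, pays 7, utility 17 - 7 = 10.
Since 10 > 0, bidding 7 is strictly better here, so truthful bidding is not dominant.

No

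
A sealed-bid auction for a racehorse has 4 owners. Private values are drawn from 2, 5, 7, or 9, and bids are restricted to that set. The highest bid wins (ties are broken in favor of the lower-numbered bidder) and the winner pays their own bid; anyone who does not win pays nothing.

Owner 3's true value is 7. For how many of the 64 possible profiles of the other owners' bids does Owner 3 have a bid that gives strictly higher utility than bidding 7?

2

Others bid (2, 2, 2): truth gives 0; bid 5 gives 2 > 0. Violating.
Others bid (2, 2, 5): truth gives 0; bid 5 gives 2 > 0. Violating.
Others bid (2, 2, 7): truth gives 0; no alternative beats it.
Others bid (2, 2, 9): truth gives 0; no alternative beats it.
(Checking all 64 profiles: 2 have a profitable deviation, 62 do not.)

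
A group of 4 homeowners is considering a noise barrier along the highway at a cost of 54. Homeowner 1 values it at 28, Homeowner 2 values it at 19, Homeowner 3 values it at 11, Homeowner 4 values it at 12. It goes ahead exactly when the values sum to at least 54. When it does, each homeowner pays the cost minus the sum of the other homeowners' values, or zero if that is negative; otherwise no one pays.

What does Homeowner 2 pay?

3

Total value 70 ≥ cost 54, so the project is built.
The other homeowners' values sum to 51.
Cost minus that sum is 54 - 51 = 3.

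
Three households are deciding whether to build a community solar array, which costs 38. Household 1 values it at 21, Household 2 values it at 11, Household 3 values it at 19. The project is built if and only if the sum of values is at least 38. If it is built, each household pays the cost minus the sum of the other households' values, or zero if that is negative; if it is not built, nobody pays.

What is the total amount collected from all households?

Total value 51 ≥ cost 38, so it is built.
Household 1: others sum to 30; max(0, 38 - 30) = 8.
Household 2: others sum to 40; max(0, 38 - 40) = 0.
Household 3: others sum to 32; max(0, 38 - 32) = 6.
Total collected = 8 + 0 + 6 = 14.

14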